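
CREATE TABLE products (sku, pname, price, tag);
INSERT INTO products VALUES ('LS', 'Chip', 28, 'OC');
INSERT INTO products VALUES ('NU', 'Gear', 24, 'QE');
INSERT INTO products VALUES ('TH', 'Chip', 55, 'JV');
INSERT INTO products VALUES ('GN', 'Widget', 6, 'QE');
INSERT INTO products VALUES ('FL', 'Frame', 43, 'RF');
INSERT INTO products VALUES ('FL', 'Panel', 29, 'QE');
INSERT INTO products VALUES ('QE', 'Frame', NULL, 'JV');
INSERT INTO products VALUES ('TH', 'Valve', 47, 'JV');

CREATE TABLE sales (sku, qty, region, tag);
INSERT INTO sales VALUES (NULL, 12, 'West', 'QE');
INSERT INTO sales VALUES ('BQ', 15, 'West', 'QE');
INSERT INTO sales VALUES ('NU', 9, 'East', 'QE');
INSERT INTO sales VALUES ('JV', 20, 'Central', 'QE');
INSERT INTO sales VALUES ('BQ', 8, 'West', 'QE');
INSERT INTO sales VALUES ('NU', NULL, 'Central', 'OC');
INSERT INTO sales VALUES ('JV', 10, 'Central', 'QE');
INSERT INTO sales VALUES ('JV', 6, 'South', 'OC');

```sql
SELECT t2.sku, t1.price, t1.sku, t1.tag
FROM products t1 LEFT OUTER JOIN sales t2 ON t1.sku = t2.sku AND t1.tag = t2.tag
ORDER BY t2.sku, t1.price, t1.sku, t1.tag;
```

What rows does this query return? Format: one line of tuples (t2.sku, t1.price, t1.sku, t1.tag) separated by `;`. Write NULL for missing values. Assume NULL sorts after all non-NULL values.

LEFT JOIN keeps every row from `products`; unmatched rows get NULL for `sales`'s columns.
Matching on t1.sku = t2.sku AND t1.tag = t2.tag. A NULL in a compared column never satisfies the condition.
Matched pairs: 1; unmatched t1 rows kept: 7.

(NU, 24, NU, QE); (NULL, 6, GN, QE); (NULL, 28, LS, OC); (NULL, 29, FL, QE); (NULL, 43, FL, RF); (NULL, 47, TH, JV); (NULL, 55, TH, JV); (NULL, NULL, QE, JV)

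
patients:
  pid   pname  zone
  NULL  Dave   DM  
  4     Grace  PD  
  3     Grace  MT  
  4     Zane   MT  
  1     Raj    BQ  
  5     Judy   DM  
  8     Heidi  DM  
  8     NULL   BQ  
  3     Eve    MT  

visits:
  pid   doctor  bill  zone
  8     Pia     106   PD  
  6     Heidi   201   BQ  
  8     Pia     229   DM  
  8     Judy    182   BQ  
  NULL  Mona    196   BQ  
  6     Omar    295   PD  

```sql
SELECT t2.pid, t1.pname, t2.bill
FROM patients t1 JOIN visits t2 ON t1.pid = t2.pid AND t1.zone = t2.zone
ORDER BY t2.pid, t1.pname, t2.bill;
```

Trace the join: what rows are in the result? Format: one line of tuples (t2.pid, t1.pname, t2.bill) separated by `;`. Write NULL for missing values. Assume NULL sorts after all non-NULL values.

(8, Heidi, 229); (8, NULL, 182)

INNER JOIN keeps only pairs where the ON condition holds.
Matching on t1.pid = t2.pid AND t1.zone = t2.zone. A NULL in a compared column never satisfies the condition.
- t1 row (pid=NULL, zone=DM): no match → dropped.
- t1 row (pid=4, zone=PD): no match → dropped.
- t1 row (pid=3, zone=MT): no match → dropped.
- t1 row (pid=4, zone=MT): no match → dropped.
- t1 row (pid=1, zone=BQ): no match → dropped.
- t1 row (pid=5, zone=DM): no match → dropped.
- t1 row (pid=8, zone=DM): matches 1 t2 row(s) → 1 output row(s).
- t1 row (pid=8, zone=BQ): matches 1 t2 row(s) → 1 output row(s).
- t1 row (pid=3, zone=MT): no match → dropped.
After projecting and ordering:
t2.pid | t1.pname | t2.bill
8 | Heidi | 229
8 | NULL | 182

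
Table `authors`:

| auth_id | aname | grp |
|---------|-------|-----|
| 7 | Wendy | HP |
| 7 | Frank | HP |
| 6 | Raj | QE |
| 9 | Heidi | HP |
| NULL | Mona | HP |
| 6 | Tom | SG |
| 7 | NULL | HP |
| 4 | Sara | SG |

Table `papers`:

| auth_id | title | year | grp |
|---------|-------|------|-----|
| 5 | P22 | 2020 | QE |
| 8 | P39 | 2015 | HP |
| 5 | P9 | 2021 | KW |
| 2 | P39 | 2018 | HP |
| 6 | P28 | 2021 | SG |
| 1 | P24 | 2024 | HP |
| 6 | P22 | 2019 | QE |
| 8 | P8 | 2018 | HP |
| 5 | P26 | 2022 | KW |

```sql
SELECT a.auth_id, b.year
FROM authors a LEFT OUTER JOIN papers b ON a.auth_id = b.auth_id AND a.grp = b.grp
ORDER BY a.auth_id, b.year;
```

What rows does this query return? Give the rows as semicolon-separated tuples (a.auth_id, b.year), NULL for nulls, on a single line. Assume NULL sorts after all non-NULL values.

(4, NULL); (6, 2019); (6, 2021); (7, NULL); (7, NULL); (7, NULL); (9, NULL); (NULL, NULL)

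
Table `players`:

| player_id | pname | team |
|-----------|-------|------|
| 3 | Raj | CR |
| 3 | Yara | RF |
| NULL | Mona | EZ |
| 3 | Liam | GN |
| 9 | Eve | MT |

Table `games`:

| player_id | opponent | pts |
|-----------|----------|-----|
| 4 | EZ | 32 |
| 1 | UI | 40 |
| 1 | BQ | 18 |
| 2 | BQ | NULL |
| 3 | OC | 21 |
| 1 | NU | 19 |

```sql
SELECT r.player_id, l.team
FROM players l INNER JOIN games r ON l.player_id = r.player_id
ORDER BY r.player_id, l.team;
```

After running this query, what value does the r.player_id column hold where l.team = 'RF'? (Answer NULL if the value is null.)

INNER JOIN keeps only pairs where the ON condition holds.
Matching on l.player_id = r.player_id. A NULL in a compared column never satisfies the condition.
Matched pairs: 3.

3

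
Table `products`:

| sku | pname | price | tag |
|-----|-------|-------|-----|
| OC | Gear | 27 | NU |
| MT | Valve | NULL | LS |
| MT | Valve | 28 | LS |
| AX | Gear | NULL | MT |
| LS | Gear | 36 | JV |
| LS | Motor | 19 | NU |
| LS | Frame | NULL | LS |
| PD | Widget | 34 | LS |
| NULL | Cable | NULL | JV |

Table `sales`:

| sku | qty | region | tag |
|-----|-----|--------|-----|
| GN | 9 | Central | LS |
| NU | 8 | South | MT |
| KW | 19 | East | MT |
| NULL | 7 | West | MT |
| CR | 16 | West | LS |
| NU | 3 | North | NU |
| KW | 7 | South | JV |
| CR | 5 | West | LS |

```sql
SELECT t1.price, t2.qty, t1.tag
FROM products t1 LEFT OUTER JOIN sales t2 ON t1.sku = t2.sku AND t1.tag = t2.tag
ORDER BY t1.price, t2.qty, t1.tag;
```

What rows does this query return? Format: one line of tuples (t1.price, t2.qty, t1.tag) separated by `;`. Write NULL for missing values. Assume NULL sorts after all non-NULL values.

(19, NULL, NU); (27, NULL, NU); (28, NULL, LS); (34, NULL, LS); (36, NULL, JV); (NULL, NULL, JV); (NULL, NULL, LS); (NULL, NULL, LS); (NULL, NULL, MT)

LEFT JOIN keeps every row from `products`; unmatched rows get NULL for `sales`'s columns.
Matching on t1.sku = t2.sku AND t1.tag = t2.tag. A NULL in a compared column never satisfies the condition.
- t1[0] sku=OC, tag=NU → no match; kept with NULLs on the t2 side.
- t1[1] sku=MT, tag=LS → no match; kept with NULLs on the t2 side.
- t1[2] sku=MT, tag=LS → no match; kept with NULLs on the t2 side.
- t1[3] sku=AX, tag=MT → no match; kept with NULLs on the t2 side.
- t1[4] sku=LS, tag=JV → no match; kept with NULLs on the t2 side.
- t1[5] sku=LS, tag=NU → no match; kept with NULLs on the t2 side.
- t1[6] sku=LS, tag=LS → no match; kept with NULLs on the t2 side.
- t1[7] sku=PD, tag=LS → no match; kept with NULLs on the t2 side.
- t1[8] sku=NULL, tag=JV → no match; kept with NULLs on the t2 side.
After projecting and ordering:
t1.price | t2.qty | t1.tag
19 | NULL | NU
27 | NULL | NU
28 | NULL | LS
34 | NULL | LS
36 | NULL | JV
NULL | NULL | JV
NULL | NULL | LS
NULL | NULL | LS
NULL | NULL | MT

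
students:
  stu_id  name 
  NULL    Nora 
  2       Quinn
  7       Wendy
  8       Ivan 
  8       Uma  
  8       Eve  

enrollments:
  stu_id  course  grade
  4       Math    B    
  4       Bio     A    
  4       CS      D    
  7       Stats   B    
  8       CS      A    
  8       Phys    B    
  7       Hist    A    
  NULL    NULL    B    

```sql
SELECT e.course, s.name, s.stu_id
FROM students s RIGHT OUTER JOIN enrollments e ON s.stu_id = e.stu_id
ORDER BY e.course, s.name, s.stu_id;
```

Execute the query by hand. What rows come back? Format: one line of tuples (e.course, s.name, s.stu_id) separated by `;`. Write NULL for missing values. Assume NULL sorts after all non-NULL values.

(Bio, NULL, NULL); (CS, Eve, 8); (CS, Ivan, 8); (CS, Uma, 8); (CS, NULL, NULL); (Hist, Wendy, 7); (Math, NULL, NULL); (Phys, Eve, 8); (Phys, Ivan, 8); (Phys, Uma, 8); (Stats, Wendy, 7); (NULL, NULL, NULL)

RIGHT JOIN keeps every row from `enrollments`; unmatched rows get NULL for `students`'s columns.
Matching on s.stu_id = e.stu_id. A NULL in a compared column never satisfies the condition.
Matched pairs: 8; unmatched e rows kept: 4.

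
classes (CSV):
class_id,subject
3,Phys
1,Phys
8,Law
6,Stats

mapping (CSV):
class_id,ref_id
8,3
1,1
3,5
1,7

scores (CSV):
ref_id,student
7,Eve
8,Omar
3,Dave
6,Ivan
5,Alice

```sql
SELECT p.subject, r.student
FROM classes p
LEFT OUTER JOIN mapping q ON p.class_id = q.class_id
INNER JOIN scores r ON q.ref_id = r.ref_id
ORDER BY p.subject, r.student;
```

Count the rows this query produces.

3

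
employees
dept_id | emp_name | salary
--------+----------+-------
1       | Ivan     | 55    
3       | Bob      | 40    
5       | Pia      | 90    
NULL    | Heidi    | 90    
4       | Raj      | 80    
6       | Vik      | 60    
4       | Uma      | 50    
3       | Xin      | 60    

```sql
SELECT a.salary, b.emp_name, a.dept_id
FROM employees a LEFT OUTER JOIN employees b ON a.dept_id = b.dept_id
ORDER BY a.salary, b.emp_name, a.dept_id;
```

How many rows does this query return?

12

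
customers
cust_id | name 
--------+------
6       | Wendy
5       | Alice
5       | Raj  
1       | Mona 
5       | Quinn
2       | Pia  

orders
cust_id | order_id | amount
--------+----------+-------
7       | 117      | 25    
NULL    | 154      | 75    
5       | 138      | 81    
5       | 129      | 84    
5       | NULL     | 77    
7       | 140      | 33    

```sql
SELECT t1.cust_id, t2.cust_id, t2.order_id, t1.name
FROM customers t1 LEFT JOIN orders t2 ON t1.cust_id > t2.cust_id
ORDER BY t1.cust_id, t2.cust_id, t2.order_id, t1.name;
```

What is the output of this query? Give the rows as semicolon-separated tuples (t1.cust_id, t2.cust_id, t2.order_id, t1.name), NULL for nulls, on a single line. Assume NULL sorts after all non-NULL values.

LEFT JOIN keeps every row from `customers`; unmatched rows get NULL for `orders`'s columns.
Matching on t1.cust_id > t2.cust_id. A NULL in a compared column never satisfies the condition.
- cust_id=6: 3 matching t2 row(s), so 3 row(s) emitted.
- cust_id=5: no t2 row matches, row kept with t2 columns NULL.
- cust_id=5: no t2 row matches, row kept with t2 columns NULL.
- cust_id=1: no t2 row matches, row kept with t2 columns NULL.
- cust_id=5: no t2 row matches, row kept with t2 columns NULL.
- cust_id=2: no t2 row matches, row kept with t2 columns NULL.
After projecting and ordering:
t1.cust_id | t2.cust_id | t2.order_id | t1.name
1 | NULL | NULL | Mona
2 | NULL | NULL | Pia
5 | NULL | NULL | Alice
5 | NULL | NULL | Quinn
5 | NULL | NULL | Raj
6 | 5 | 129 | Wendy
6 | 5 | 138 | Wendy
6 | 5 | NULL | Wendy

(1, NULL, NULL, Mona); (2, NULL, NULL, Pia); (5, NULL, NULL, Alice); (5, NULL, NULL, Quinn); (5, NULL, NULL, Raj); (6, 5, 129, Wendy); (6, 5, 138, Wendy); (6, 5, NULL, Wendy)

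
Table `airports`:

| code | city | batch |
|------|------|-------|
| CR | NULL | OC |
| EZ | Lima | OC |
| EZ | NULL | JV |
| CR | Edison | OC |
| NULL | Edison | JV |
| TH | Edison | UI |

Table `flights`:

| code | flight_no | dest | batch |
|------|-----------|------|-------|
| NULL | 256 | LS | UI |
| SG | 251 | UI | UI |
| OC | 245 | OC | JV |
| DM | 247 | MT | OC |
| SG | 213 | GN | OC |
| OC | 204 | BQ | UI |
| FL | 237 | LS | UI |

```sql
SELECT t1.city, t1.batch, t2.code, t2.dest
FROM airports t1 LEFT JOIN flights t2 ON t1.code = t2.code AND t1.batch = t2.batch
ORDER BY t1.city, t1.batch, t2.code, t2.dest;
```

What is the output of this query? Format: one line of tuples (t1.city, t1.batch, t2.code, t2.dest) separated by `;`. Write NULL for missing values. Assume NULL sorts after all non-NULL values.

(Edison, JV, NULL, NULL); (Edison, OC, NULL, NULL); (Edison, UI, NULL, NULL); (Lima, OC, NULL, NULL); (NULL, JV, NULL, NULL); (NULL, OC, NULL, NULL)

LEFT JOIN keeps every row from `airports`; unmatched rows get NULL for `flights`'s columns.
Matching on t1.code = t2.code AND t1.batch = t2.batch. A NULL in a compared column never satisfies the condition.
- t1 (code=CR, batch=OC) has no partner → padded with NULL.
- t1 (code=EZ, batch=OC) has no partner → padded with NULL.
- t1 (code=EZ, batch=JV) has no partner → padded with NULL.
- t1 (code=CR, batch=OC) has no partner → padded with NULL.
- t1 (code=NULL, batch=JV) has no partner → padded with NULL.
- t1 (code=TH, batch=UI) has no partner → padded with NULL.
After projecting and ordering:
t1.city | t1.batch | t2.code | t2.dest
Edison | JV | NULL | NULL
Edison | OC | NULL | NULL
Edison | UI | NULL | NULL
Lima | OC | NULL | NULL
NULL | JV | NULL | NULL
NULL | OC | NULL | NULL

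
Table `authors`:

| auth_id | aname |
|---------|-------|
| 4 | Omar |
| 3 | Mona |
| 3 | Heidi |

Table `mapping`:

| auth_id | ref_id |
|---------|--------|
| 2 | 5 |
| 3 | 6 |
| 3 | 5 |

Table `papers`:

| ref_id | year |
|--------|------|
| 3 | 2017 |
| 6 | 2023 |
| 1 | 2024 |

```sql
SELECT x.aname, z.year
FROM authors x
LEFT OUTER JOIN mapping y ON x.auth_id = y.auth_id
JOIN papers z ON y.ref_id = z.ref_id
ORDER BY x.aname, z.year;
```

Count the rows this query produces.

2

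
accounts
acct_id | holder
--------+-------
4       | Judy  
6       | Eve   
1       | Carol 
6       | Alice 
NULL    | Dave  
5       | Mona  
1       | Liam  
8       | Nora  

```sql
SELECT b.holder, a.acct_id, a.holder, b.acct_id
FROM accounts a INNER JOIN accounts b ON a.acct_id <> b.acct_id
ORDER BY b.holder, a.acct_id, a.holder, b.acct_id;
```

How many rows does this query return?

38

INNER JOIN keeps only pairs where the ON condition holds.
Matching on a.acct_id <> b.acct_id. A NULL in a compared column never satisfies the condition.
Matched pairs: 38.
Total: 38 rows.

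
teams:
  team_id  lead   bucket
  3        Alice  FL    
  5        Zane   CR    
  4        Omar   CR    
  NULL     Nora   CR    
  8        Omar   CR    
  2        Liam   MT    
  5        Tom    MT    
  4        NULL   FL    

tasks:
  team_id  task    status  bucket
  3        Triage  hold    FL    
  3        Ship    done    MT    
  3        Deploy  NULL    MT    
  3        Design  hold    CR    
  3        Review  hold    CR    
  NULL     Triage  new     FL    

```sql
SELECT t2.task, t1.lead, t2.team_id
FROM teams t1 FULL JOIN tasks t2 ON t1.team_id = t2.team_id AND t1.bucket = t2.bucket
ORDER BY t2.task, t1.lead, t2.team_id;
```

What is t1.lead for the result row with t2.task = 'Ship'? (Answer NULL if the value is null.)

FULL OUTER JOIN keeps every row from both sides; unmatched rows get NULL for the other side's columns.
Matching on t1.team_id = t2.team_id AND t1.bucket = t2.bucket. A NULL in a compared column never satisfies the condition.
- t1 row (team_id=3, bucket=FL): matches 1 t2 row(s) → 1 output row(s).
- t1 row (team_id=5, bucket=CR): no match → kept, t2 columns NULL.
- t1 row (team_id=4, bucket=CR): no match → kept, t2 columns NULL.
- t1 row (team_id=NULL, bucket=CR): no match → kept, t2 columns NULL.
- t1 row (team_id=8, bucket=CR): no match → kept, t2 columns NULL.
- t1 row (team_id=2, bucket=MT): no match → kept, t2 columns NULL.
- t1 row (team_id=5, bucket=MT): no match → kept, t2 columns NULL.
- t1 row (team_id=4, bucket=FL): no match → kept, t2 columns NULL.
- plus 5 unmatched t2 row(s), each kept with NULL t1 columns.

NULL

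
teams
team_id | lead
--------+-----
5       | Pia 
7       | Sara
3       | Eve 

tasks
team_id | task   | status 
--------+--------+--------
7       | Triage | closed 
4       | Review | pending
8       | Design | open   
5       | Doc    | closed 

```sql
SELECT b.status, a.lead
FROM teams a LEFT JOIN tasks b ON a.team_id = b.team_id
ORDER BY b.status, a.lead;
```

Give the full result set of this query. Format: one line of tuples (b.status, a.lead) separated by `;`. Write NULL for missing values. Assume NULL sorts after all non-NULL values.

(closed, Pia); (closed, Sara); (NULL, Eve)

LEFT JOIN keeps every row from `teams`; unmatched rows get NULL for `tasks`'s columns.
Matching on a.team_id = b.team_id.
- a row (team_id=5): matches 1 b row(s) → 1 output row(s).
- a row (team_id=7): matches 1 b row(s) → 1 output row(s).
- a row (team_id=3): no match → kept, b columns NULL.
After projecting and ordering:
b.status | a.lead
closed | Pia
closed | Sara
NULL | Eve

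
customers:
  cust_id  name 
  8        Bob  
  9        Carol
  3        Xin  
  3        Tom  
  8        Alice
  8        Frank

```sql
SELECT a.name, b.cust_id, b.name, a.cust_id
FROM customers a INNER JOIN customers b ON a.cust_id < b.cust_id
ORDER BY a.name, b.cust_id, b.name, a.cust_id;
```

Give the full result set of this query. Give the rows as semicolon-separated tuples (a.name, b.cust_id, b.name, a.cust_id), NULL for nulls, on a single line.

INNER JOIN keeps only pairs where the ON condition holds.
Matching on a.cust_id < b.cust_id.
- cust_id=8: 1 matching b row(s), so 1 row(s) emitted.
- cust_id=9: no matching b row, dropped.
- cust_id=3: 4 matching b row(s), so 4 row(s) emitted.
- cust_id=3: 4 matching b row(s), so 4 row(s) emitted.
- cust_id=8: 1 matching b row(s), so 1 row(s) emitted.
- cust_id=8: 1 matching b row(s), so 1 row(s) emitted.

(Alice, 9, Carol, 8); (Bob, 9, Carol, 8); (Frank, 9, Carol, 8); (Tom, 8, Alice, 3); (Tom, 8, Bob, 3); (Tom, 8, Frank, 3); (Tom, 9, Carol, 3); (Xin, 8, Alice, 3); (Xin, 8, Bob, 3); (Xin, 8, Frank, 3); (Xin, 9, Carol, 3)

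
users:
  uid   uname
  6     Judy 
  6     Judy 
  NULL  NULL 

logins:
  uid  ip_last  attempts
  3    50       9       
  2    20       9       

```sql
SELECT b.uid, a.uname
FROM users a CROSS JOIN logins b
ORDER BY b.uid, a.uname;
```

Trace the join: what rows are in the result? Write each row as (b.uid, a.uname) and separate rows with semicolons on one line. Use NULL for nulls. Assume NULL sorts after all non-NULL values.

(2, Judy); (2, Judy); (2, NULL); (3, Judy); (3, Judy); (3, NULL)

CROSS JOIN pairs every row of `users` with every row of `logins`: 3 × 2 = 6 rows.
After projecting and ordering:
b.uid | a.uname
2 | Judy
2 | Judy
2 | NULL
3 | Judy
3 | Judy
3 | NULL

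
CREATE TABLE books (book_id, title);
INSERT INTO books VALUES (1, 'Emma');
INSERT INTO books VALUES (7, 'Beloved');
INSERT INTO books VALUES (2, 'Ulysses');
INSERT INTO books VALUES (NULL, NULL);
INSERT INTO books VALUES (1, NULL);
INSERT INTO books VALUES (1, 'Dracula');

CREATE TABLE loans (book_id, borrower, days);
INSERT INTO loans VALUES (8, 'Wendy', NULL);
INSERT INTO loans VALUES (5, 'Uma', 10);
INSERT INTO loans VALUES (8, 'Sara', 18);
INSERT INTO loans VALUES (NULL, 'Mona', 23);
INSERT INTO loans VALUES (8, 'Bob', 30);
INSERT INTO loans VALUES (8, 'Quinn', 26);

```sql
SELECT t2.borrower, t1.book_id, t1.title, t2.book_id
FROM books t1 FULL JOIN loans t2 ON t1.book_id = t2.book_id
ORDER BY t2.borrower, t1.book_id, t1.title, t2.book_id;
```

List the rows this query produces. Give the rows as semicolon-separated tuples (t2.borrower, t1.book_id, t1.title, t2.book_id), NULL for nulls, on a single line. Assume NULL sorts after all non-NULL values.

(Bob, NULL, NULL, 8); (Mona, NULL, NULL, NULL); (Quinn, NULL, NULL, 8); (Sara, NULL, NULL, 8); (Uma, NULL, NULL, 5); (Wendy, NULL, NULL, 8); (NULL, 1, Dracula, NULL); (NULL, 1, Emma, NULL); (NULL, 1, NULL, NULL); (NULL, 2, Ulysses, NULL); (NULL, 7, Beloved, NULL); (NULL, NULL, NULL, NULL)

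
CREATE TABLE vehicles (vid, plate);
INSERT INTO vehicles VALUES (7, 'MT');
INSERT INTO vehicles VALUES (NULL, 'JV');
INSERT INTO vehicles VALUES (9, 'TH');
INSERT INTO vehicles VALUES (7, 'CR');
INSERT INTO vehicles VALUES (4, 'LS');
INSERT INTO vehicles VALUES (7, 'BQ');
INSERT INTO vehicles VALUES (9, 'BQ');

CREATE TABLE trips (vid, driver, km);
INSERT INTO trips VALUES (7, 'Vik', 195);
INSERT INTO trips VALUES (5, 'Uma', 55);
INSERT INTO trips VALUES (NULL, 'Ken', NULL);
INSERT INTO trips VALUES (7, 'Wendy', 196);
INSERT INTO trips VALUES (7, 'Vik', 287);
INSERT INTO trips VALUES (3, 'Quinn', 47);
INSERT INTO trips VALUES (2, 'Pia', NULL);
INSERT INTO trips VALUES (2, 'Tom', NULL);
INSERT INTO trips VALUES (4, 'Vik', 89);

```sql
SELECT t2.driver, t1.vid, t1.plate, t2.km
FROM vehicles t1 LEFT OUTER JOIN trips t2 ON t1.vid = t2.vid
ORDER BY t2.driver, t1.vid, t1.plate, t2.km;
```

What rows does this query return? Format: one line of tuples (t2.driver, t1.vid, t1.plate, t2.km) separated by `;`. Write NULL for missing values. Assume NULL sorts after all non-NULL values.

LEFT JOIN keeps every row from `vehicles`; unmatched rows get NULL for `trips`'s columns.
Matching on t1.vid = t2.vid. A NULL in a compared column never satisfies the condition.
Matched pairs: 10; unmatched t1 rows kept: 3.

(Vik, 4, LS, 89); (Vik, 7, BQ, 195); (Vik, 7, BQ, 287); (Vik, 7, CR, 195); (Vik, 7, CR, 287); (Vik, 7, MT, 195); (Vik, 7, MT, 287); (Wendy, 7, BQ, 196); (Wendy, 7, CR, 196); (Wendy, 7, MT, 196); (NULL, 9, BQ, NULL); (NULL, 9, TH, NULL); (NULL, NULL, JV, NULL)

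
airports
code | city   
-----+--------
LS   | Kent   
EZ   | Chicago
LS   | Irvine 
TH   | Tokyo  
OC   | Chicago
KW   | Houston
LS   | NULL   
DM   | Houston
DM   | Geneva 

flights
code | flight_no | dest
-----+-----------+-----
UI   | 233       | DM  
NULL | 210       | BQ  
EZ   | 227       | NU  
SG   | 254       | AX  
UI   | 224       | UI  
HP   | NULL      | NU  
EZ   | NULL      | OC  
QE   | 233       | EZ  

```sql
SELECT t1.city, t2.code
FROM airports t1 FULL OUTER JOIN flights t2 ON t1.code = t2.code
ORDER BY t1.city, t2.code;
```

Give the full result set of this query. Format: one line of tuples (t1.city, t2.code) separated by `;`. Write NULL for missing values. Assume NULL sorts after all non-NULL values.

(Chicago, EZ); (Chicago, EZ); (Chicago, NULL); (Geneva, NULL); (Houston, NULL); (Houston, NULL); (Irvine, NULL); (Kent, NULL); (Tokyo, NULL); (NULL, HP); (NULL, QE); (NULL, SG); (NULL, UI); (NULL, UI); (NULL, NULL); (NULL, NULL)

FULL OUTER JOIN keeps every row from both sides; unmatched rows get NULL for the other side's columns.
Matching on t1.code = t2.code. A NULL in a compared column never satisfies the condition.
- code=LS: no t2 row matches, row kept with t2 columns NULL.
- code=EZ: 2 matching t2 row(s), so 2 row(s) emitted.
- code=LS: no t2 row matches, row kept with t2 columns NULL.
- code=TH: no t2 row matches, row kept with t2 columns NULL.
- code=OC: no t2 row matches, row kept with t2 columns NULL.
- code=KW: no t2 row matches, row kept with t2 columns NULL.
- code=LS: no t2 row matches, row kept with t2 columns NULL.
- code=DM: no t2 row matches, row kept with t2 columns NULL.
- code=DM: no t2 row matches, row kept with t2 columns NULL.
- 6 row(s) from t2 found no t1 partner → padded with NULL.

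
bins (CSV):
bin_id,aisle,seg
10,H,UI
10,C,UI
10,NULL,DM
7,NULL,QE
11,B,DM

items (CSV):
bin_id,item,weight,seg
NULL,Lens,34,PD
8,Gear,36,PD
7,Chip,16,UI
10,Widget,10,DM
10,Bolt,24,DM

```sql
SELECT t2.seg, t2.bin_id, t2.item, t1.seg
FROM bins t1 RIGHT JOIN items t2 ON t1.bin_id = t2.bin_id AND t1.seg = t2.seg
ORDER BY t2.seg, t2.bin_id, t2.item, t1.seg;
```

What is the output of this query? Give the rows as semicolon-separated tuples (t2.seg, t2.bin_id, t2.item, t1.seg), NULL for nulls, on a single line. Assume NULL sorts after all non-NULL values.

(DM, 10, Bolt, DM); (DM, 10, Widget, DM); (PD, 8, Gear, NULL); (PD, NULL, Lens, NULL); (UI, 7, Chip, NULL)

RIGHT JOIN keeps every row from `items`; unmatched rows get NULL for `bins`'s columns.
Matching on t1.bin_id = t2.bin_id AND t1.seg = t2.seg. A NULL in a compared column never satisfies the condition.
- t1[0] bin_id=10, seg=UI → no match.
- t1[1] bin_id=10, seg=UI → no match.
- t1[2] bin_id=10, seg=DM → 2 match(es) in t2 → 2 row(s).
- t1[3] bin_id=7, seg=QE → no match.
- t1[4] bin_id=11, seg=DM → no match.
- 3 row(s) from t2 found no t1 partner → padded with NULL.
After projecting and ordering:
t2.seg | t2.bin_id | t2.item | t1.seg
DM | 10 | Bolt | DM
DM | 10 | Widget | DM
PD | 8 | Gear | NULL
PD | NULL | Lens | NULL
UI | 7 | Chip | NULL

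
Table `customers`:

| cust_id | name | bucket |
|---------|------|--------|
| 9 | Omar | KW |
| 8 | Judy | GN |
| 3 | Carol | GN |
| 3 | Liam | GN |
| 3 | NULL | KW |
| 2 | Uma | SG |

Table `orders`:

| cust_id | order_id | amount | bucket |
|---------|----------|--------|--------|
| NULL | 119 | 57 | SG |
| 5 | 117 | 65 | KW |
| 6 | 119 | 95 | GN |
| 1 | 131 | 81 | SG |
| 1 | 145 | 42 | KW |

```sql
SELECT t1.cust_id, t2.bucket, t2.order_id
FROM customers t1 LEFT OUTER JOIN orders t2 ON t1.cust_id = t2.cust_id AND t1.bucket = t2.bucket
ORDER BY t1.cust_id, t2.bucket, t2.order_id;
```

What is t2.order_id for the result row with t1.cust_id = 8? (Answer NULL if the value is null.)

NULL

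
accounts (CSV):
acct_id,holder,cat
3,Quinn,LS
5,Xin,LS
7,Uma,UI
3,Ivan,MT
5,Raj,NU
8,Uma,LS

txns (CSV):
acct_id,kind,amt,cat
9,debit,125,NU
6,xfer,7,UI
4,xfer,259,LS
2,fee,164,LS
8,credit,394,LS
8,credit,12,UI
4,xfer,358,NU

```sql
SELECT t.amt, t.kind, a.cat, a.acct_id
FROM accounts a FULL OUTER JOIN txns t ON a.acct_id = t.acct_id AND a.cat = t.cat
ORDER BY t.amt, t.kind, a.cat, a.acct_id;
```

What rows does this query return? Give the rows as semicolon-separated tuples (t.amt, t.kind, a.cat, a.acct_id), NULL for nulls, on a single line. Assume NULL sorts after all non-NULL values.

FULL OUTER JOIN keeps every row from both sides; unmatched rows get NULL for the other side's columns.
Matching on a.acct_id = t.acct_id AND a.cat = t.cat.
Matched pairs: 1; unmatched a rows kept: 5; unmatched t rows kept: 6.

(7, xfer, NULL, NULL); (12, credit, NULL, NULL); (125, debit, NULL, NULL); (164, fee, NULL, NULL); (259, xfer, NULL, NULL); (358, xfer, NULL, NULL); (394, credit, LS, 8); (NULL, NULL, LS, 3); (NULL, NULL, LS, 5); (NULL, NULL, MT, 3); (NULL, NULL, NU, 5); (NULL, NULL, UI, 7)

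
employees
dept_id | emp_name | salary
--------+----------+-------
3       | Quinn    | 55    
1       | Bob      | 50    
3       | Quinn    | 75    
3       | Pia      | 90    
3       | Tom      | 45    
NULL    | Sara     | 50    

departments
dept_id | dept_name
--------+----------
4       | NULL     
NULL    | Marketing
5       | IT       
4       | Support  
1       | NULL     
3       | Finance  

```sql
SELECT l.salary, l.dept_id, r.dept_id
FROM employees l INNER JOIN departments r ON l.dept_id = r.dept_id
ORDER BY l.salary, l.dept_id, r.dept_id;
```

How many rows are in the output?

INNER JOIN keeps only pairs where the ON condition holds.
Matching on l.dept_id = r.dept_id. A NULL in a compared column never satisfies the condition.
- l[0] dept_id=3 → 1 match(es) in r → 1 row(s).
- l[1] dept_id=1 → 1 match(es) in r → 1 row(s).
- l[2] dept_id=3 → 1 match(es) in r → 1 row(s).
- l[3] dept_id=3 → 1 match(es) in r → 1 row(s).
- l[4] dept_id=3 → 1 match(es) in r → 1 row(s).
- l[5] dept_id=NULL → no match; dropped.
Total: 5 rows.

5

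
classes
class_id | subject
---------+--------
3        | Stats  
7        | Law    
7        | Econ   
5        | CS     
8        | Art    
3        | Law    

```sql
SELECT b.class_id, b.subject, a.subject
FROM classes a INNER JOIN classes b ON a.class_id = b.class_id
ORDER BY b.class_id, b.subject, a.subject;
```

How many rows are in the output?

10

INNER JOIN keeps only pairs where the ON condition holds.
Matching on a.class_id = b.class_id.
Matched pairs: 10.
Total: 10 rows.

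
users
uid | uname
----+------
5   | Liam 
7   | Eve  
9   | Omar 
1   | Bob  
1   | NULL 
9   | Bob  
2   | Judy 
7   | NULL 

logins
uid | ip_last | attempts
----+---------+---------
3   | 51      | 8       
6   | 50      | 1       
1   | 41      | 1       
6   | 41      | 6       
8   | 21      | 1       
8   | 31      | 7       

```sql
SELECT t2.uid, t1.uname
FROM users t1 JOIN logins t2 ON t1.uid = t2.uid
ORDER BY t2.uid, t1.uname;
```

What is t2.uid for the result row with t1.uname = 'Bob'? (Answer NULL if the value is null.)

INNER JOIN keeps only pairs where the ON condition holds.
Matching on t1.uid = t2.uid.
- uid=5: no matching t2 row, dropped.
- uid=7: no matching t2 row, dropped.
- uid=9: no matching t2 row, dropped.
- uid=1: 1 matching t2 row(s), so 1 row(s) emitted.
- uid=1: 1 matching t2 row(s), so 1 row(s) emitted.
- uid=9: no matching t2 row, dropped.
- uid=2: no matching t2 row, dropped.
- uid=7: no matching t2 row, dropped.

1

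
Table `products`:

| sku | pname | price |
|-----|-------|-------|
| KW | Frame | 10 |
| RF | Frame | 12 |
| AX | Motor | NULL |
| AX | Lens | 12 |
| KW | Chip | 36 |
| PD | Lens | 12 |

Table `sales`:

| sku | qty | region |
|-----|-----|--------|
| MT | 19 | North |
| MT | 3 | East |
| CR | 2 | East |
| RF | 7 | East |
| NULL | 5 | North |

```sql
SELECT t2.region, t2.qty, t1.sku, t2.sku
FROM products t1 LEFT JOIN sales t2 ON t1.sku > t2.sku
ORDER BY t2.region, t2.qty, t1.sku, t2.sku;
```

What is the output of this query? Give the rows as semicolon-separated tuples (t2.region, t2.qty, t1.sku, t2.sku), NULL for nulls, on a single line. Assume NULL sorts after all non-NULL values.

LEFT JOIN keeps every row from `products`; unmatched rows get NULL for `sales`'s columns.
Matching on t1.sku > t2.sku. A NULL in a compared column never satisfies the condition.
Matched pairs: 8; unmatched t1 rows kept: 2.

(East, 2, KW, CR); (East, 2, KW, CR); (East, 2, PD, CR); (East, 2, RF, CR); (East, 3, PD, MT); (East, 3, RF, MT); (North, 19, PD, MT); (North, 19, RF, MT); (NULL, NULL, AX, NULL); (NULL, NULL, AX, NULL)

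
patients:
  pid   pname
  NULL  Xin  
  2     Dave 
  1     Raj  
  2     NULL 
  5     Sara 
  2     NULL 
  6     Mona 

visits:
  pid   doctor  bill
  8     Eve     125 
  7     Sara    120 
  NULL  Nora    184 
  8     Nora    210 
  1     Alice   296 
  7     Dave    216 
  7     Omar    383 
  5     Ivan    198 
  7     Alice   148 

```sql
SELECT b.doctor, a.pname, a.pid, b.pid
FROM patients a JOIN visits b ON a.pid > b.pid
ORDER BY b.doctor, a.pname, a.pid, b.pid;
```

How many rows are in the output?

INNER JOIN keeps only pairs where the ON condition holds.
Matching on a.pid > b.pid. A NULL in a compared column never satisfies the condition.
Matched pairs: 6.
Total: 6 rows.

6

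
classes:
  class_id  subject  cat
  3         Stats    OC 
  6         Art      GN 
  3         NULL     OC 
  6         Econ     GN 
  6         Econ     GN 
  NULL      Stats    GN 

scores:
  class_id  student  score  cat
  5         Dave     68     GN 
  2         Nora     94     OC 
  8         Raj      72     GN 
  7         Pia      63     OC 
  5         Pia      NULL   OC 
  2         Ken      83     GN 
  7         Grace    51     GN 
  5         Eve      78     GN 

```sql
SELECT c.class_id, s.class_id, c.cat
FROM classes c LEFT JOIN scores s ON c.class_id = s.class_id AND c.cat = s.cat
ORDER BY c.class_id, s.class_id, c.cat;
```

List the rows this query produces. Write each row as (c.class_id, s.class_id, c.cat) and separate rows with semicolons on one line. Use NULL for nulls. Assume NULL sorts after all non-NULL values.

(3, NULL, OC); (3, NULL, OC); (6, NULL, GN); (6, NULL, GN); (6, NULL, GN); (NULL, NULL, GN)

LEFT JOIN keeps every row from `classes`; unmatched rows get NULL for `scores`'s columns.
Matching on c.class_id = s.class_id AND c.cat = s.cat. A NULL in a compared column never satisfies the condition.
- c[0] class_id=3, cat=OC → no match; kept with NULLs on the s side.
- c[1] class_id=6, cat=GN → no match; kept with NULLs on the s side.
- c[2] class_id=3, cat=OC → no match; kept with NULLs on the s side.
- c[3] class_id=6, cat=GN → no match; kept with NULLs on the s side.
- c[4] class_id=6, cat=GN → no match; kept with NULLs on the s side.
- c[5] class_id=NULL, cat=GN → no match; kept with NULLs on the s side.
After projecting and ordering:
c.class_id | s.class_id | c.cat
3 | NULL | OC
3 | NULL | OC
6 | NULL | GN
6 | NULL | GN
6 | NULL | GN
NULL | NULL | GN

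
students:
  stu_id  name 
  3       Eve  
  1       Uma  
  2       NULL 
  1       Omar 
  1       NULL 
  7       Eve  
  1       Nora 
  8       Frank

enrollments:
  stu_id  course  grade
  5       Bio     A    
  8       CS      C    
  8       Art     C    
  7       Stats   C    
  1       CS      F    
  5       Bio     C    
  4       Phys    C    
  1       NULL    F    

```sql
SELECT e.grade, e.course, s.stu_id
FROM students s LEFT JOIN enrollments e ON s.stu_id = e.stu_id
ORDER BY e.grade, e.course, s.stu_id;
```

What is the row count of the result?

LEFT JOIN keeps every row from `students`; unmatched rows get NULL for `enrollments`'s columns.
Matching on s.stu_id = e.stu_id.
- s row (stu_id=3): no match → kept, e columns NULL.
- s row (stu_id=1): matches 2 e row(s) → 2 output row(s).
- s row (stu_id=2): no match → kept, e columns NULL.
- s row (stu_id=1): matches 2 e row(s) → 2 output row(s).
- s row (stu_id=1): matches 2 e row(s) → 2 output row(s).
- s row (stu_id=7): matches 1 e row(s) → 1 output row(s).
- s row (stu_id=1): matches 2 e row(s) → 2 output row(s).
- s row (stu_id=8): matches 2 e row(s) → 2 output row(s).
Total: 11 matched + 2 padded = 13 rows.

13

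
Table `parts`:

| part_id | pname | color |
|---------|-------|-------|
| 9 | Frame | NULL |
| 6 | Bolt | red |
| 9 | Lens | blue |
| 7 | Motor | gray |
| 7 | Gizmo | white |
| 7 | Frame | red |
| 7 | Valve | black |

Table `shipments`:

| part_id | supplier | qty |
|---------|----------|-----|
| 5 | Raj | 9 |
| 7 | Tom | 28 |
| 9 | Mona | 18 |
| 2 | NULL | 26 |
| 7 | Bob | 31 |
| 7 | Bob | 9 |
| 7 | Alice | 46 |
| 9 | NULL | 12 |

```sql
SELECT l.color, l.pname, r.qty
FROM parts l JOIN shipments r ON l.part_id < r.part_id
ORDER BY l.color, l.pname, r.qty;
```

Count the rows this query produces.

INNER JOIN keeps only pairs where the ON condition holds.
Matching on l.part_id < r.part_id.
Matched pairs: 14.
Total: 14 rows.

14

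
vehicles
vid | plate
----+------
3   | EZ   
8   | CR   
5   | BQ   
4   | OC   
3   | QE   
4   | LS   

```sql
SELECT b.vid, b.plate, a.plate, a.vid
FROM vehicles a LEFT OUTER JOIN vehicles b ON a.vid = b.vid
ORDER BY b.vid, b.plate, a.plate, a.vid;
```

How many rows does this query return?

10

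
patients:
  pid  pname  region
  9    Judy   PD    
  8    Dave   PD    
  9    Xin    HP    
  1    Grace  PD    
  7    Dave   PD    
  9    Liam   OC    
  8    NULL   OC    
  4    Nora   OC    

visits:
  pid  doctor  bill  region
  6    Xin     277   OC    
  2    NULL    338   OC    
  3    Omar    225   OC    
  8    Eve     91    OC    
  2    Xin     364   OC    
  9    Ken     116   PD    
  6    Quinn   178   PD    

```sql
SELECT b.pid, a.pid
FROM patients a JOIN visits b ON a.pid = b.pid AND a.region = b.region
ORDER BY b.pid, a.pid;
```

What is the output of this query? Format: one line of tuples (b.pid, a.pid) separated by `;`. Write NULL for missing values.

(8, 8); (9, 9)

INNER JOIN keeps only pairs where the ON condition holds.
Matching on a.pid = b.pid AND a.region = b.region.
- pid=9, region=PD: 1 matching b row(s), so 1 row(s) emitted.
- pid=8, region=PD: no matching b row, dropped.
- pid=9, region=HP: no matching b row, dropped.
- pid=1, region=PD: no matching b row, dropped.
- pid=7, region=PD: no matching b row, dropped.
- pid=9, region=OC: no matching b row, dropped.
- pid=8, region=OC: 1 matching b row(s), so 1 row(s) emitted.
- pid=4, region=OC: no matching b row, dropped.
After projecting and ordering:
b.pid | a.pid
8 | 8
9 | 9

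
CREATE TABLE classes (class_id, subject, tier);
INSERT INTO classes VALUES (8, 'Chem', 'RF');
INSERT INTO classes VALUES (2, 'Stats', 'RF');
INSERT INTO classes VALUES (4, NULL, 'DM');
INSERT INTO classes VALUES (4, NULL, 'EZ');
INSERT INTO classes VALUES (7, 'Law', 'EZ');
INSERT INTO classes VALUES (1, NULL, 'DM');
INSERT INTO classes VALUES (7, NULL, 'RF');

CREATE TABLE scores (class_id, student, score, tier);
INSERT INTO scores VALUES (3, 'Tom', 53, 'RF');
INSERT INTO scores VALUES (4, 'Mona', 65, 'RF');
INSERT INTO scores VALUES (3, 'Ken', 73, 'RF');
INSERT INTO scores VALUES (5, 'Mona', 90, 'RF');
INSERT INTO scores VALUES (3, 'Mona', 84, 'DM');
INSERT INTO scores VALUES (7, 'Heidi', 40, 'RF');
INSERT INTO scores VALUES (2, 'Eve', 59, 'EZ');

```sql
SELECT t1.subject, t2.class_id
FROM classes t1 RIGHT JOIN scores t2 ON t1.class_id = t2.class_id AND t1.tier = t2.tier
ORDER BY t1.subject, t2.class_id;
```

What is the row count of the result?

7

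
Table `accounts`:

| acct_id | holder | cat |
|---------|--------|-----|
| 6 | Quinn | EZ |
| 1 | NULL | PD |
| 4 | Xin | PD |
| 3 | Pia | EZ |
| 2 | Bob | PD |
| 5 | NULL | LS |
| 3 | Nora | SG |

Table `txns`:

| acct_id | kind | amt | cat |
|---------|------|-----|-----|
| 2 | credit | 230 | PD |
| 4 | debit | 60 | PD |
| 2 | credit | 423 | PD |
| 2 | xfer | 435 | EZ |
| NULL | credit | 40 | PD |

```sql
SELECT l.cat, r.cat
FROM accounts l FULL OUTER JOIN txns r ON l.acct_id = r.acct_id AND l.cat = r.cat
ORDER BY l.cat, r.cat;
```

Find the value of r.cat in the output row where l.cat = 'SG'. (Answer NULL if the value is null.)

NULL

FULL OUTER JOIN keeps every row from both sides; unmatched rows get NULL for the other side's columns.
Matching on l.acct_id = r.acct_id AND l.cat = r.cat. A NULL in a compared column never satisfies the condition.
Matched pairs: 3; unmatched l rows kept: 5; unmatched r rows kept: 2.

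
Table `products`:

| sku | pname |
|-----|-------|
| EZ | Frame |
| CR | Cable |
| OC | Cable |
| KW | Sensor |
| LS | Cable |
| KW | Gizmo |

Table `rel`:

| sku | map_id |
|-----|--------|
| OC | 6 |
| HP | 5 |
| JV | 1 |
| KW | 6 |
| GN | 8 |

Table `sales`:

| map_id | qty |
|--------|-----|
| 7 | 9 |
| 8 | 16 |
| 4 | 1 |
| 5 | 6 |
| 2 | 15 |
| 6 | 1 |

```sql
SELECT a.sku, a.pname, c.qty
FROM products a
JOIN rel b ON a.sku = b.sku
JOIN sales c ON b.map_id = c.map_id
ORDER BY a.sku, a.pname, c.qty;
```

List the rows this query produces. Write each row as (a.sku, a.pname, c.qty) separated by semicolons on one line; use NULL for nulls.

(KW, Gizmo, 1); (KW, Sensor, 1); (OC, Cable, 1)

Step 1 — a INNER JOIN b on sku → 3 row(s).
Then INNER JOIN `sales c` on map_id: keep only rows whose b.map_id appears in c.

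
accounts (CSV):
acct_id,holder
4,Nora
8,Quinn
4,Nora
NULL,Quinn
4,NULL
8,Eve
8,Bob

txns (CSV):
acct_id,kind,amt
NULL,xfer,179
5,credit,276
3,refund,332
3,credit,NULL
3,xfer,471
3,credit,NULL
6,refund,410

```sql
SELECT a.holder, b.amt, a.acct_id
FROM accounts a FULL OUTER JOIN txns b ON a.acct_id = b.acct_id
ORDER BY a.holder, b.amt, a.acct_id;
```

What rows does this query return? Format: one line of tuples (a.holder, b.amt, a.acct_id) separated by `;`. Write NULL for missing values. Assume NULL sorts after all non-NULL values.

FULL OUTER JOIN keeps every row from both sides; unmatched rows get NULL for the other side's columns.
Matching on a.acct_id = b.acct_id. A NULL in a compared column never satisfies the condition.
- acct_id=4: no b row matches, row kept with b columns NULL.
- acct_id=8: no b row matches, row kept with b columns NULL.
- acct_id=4: no b row matches, row kept with b columns NULL.
- acct_id=NULL: no b row matches, row kept with b columns NULL.
- acct_id=4: no b row matches, row kept with b columns NULL.
- acct_id=8: no b row matches, row kept with b columns NULL.
- acct_id=8: no b row matches, row kept with b columns NULL.
- 7 b row(s) had no a match → kept, a columns NULL.

(Bob, NULL, 8); (Eve, NULL, 8); (Nora, NULL, 4); (Nora, NULL, 4); (Quinn, NULL, 8); (Quinn, NULL, NULL); (NULL, 179, NULL); (NULL, 276, NULL); (NULL, 332, NULL); (NULL, 410, NULL); (NULL, 471, NULL); (NULL, NULL, 4); (NULL, NULL, NULL); (NULL, NULL, NULL)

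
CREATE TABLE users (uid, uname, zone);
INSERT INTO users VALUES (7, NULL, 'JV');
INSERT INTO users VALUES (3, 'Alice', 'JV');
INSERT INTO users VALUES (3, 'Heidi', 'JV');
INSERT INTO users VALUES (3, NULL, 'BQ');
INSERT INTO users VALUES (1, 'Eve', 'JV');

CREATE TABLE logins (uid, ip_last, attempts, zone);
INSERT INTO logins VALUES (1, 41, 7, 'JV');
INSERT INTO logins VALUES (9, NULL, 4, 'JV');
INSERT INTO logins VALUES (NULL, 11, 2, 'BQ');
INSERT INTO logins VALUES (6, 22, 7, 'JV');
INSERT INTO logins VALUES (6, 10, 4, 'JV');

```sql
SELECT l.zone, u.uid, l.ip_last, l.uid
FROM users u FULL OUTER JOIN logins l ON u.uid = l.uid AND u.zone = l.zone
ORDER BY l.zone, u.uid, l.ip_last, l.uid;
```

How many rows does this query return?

9

FULL OUTER JOIN keeps every row from both sides; unmatched rows get NULL for the other side's columns.
Matching on u.uid = l.uid AND u.zone = l.zone. A NULL in a compared column never satisfies the condition.
Matched pairs: 1; unmatched u rows kept: 4; unmatched l rows kept: 4.
Total: 1 matched + 8 padded = 9 rows.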